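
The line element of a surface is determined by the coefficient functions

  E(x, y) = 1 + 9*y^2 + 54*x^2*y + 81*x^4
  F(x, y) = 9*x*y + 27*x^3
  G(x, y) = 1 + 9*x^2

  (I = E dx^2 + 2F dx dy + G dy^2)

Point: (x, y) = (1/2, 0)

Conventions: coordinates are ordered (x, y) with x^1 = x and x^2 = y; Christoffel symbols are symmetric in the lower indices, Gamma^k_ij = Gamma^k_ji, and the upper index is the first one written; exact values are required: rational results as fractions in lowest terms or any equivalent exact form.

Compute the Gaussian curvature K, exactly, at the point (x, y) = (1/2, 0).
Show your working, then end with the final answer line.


E = 97/16, F = 27/8, G = 13/4, EG - F^2 = 133/16 at the point
E_x = 81/2, E_y = 27/2, F_x = 81/4, F_y = 9/2, G_x = 9, G_y = 0
E_yy = 18, F_xy = 9, G_xx = 18
K follows from Brioschi's formula, (det M1 - det M2)/(EG - F^2)^2.
M1 = [[-E_yy/2 + F_xy - G_xx/2, E_x/2, F_x - E_y/2], [F_y - G_x/2, E, F], [G_y/2, F, G]] = [[-9, 81/4, 27/2], [0, 97/16, 27/8], [0, 27/8, 13/4]]; det M1 = -1197/16
M2 = [[0, E_y/2, G_x/2], [E_y/2, E, F], [G_x/2, F, G]] = [[0, 27/4, 9/2], [27/4, 97/16, 27/8], [9/2, 27/8, 13/4]]; det M2 = -1053/16
det M1 - det M2 = -9; K = -9 / (133/16)^2 = -2304/17689

Answer: K = -2304/17689


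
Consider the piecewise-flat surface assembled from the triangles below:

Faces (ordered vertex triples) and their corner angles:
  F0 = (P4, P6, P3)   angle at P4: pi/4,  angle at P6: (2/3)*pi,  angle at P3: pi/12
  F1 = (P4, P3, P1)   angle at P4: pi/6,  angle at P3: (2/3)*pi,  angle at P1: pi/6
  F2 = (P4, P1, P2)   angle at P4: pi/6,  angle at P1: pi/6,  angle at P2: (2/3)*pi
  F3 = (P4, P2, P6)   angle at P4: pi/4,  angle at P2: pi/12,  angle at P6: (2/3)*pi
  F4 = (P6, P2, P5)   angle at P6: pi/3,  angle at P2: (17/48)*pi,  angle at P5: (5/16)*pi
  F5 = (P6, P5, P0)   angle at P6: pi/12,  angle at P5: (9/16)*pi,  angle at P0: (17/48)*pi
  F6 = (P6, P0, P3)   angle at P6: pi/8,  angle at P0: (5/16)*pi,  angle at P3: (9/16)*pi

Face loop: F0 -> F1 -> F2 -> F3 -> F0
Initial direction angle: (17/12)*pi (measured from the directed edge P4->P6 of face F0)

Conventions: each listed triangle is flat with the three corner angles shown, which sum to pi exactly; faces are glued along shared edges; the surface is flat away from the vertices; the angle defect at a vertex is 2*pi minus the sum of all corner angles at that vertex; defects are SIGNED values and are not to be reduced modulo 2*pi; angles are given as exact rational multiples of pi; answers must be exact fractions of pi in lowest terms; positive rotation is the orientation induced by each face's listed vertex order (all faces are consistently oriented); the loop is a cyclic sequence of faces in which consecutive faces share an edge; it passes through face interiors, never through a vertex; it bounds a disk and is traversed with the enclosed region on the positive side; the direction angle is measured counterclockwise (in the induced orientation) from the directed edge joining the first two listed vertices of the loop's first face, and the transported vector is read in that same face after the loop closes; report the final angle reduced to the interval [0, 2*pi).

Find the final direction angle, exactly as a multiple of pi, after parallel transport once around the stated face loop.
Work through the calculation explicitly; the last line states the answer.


enclosed vertex P4: corner angles sum to (5/6)*pi, defect = 2*pi - (5/6)*pi = (7/6)*pi
holonomy = initial angle + sum of enclosed defects (mod 2*pi), positive in the induced orientation
final angle = (17/12)*pi + (7/6)*pi = (7/12)*pi (mod 2*pi)

Answer: final direction angle = (7/12)*pi


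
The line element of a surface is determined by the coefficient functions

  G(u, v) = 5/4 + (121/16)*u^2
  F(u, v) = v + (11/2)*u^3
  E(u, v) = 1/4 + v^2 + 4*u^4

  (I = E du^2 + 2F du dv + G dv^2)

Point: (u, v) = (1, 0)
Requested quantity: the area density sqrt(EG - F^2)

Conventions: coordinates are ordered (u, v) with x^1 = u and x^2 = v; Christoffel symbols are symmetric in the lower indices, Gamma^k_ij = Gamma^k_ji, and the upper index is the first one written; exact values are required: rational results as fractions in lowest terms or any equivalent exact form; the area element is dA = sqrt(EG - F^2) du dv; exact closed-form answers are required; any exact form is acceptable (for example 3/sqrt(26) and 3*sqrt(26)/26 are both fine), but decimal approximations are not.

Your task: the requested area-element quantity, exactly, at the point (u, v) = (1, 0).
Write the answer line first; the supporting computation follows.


Answer: sqrt(EG - F^2) = sqrt(461)/8

E = 17/4, F = 11/2, G = 141/16; EG - F^2 = 461/64


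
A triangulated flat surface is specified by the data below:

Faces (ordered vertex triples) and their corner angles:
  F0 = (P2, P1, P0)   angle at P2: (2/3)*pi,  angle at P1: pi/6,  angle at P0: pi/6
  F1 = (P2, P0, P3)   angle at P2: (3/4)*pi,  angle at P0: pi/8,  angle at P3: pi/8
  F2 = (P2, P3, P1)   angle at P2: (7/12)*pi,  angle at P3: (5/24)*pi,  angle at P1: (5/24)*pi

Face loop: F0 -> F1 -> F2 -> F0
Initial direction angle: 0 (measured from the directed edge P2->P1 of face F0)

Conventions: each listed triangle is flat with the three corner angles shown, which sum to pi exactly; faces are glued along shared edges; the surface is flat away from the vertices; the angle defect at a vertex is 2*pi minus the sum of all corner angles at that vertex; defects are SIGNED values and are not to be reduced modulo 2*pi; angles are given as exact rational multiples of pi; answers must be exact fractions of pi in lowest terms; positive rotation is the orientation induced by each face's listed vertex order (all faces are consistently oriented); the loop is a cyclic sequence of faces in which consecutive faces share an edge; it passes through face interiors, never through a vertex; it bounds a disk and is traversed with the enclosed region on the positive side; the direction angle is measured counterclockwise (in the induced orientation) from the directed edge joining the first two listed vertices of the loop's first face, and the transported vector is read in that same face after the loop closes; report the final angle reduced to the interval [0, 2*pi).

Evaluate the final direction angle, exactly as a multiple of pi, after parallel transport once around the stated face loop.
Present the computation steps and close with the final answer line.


enclosed vertex P2: corner angles sum to 2*pi, defect = 2*pi - 2*pi = 0
summing the enclosed defects onto the initial angle, mod 2*pi in the induced orientation:
final angle = 0 + 0 = 0 (mod 2*pi)

Answer: final direction angle = 0


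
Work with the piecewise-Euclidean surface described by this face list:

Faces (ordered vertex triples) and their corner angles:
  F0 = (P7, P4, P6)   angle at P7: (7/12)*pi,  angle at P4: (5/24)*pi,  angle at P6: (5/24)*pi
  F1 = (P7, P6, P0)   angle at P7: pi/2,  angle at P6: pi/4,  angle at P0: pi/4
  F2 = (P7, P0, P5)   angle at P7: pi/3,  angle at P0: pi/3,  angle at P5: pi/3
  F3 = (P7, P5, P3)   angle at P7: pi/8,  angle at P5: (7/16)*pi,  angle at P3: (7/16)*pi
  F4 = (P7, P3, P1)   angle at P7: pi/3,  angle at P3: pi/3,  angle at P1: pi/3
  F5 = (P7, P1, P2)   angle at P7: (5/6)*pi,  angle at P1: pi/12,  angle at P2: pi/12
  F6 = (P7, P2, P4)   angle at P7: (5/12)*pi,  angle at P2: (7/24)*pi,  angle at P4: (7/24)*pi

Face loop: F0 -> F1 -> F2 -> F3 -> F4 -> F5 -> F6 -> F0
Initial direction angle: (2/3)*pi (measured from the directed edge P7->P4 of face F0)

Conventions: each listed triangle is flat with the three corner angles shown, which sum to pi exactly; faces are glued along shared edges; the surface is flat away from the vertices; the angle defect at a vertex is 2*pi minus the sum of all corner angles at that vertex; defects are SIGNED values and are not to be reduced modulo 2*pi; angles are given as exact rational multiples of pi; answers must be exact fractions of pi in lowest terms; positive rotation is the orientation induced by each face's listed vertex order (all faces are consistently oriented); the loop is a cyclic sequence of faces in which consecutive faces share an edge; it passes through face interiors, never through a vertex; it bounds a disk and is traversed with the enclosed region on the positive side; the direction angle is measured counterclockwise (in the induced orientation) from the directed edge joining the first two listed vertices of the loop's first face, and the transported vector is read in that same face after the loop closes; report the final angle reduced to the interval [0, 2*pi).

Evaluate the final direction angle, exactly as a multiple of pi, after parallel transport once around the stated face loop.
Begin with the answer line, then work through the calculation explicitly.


Answer: final direction angle = (37/24)*pi

enclosed vertex P7: corner angles sum to (25/8)*pi, defect = 2*pi - (25/8)*pi = (-9/8)*pi
by Gauss-Bonnet the loop rotates the vector by the enclosed defect sum (positive orientation, mod 2*pi)
final angle = (2/3)*pi - (9/8)*pi = (37/24)*pi (mod 2*pi)


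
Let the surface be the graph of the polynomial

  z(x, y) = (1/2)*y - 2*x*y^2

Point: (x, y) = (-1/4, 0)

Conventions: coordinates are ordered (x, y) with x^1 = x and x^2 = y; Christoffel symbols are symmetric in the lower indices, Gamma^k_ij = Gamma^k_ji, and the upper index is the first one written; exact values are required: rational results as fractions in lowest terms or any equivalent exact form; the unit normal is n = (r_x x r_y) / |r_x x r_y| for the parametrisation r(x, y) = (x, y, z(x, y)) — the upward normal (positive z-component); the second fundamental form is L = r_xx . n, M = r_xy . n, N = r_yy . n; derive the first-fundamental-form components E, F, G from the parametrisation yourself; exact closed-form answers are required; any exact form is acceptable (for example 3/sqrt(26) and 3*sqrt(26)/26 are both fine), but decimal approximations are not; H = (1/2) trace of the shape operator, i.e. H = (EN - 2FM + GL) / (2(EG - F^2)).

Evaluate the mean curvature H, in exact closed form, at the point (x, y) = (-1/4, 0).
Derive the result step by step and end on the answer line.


z_x = 0, z_y = 1/2, z_xx = 0, z_xy = 0, z_yy = 1
E = 1, F = 0, G = 5/4; answer radicand W^2 = 5/4
unnormalised second-form numerators: l = 0, m = 0, n = 1; L = l/sqrt(5/4), and similarly M = m/sqrt(W^2), N = n/sqrt(W^2)
H = (E*n - 2*F*m + G*l) / (2*(EG - F^2)*sqrt(W^2)); E*n - 2*F*m + G*l = 1, EG - F^2 = 5/4, so H = (2/5)/sqrt(5/4)

Answer: H = 4*sqrt(5)/25


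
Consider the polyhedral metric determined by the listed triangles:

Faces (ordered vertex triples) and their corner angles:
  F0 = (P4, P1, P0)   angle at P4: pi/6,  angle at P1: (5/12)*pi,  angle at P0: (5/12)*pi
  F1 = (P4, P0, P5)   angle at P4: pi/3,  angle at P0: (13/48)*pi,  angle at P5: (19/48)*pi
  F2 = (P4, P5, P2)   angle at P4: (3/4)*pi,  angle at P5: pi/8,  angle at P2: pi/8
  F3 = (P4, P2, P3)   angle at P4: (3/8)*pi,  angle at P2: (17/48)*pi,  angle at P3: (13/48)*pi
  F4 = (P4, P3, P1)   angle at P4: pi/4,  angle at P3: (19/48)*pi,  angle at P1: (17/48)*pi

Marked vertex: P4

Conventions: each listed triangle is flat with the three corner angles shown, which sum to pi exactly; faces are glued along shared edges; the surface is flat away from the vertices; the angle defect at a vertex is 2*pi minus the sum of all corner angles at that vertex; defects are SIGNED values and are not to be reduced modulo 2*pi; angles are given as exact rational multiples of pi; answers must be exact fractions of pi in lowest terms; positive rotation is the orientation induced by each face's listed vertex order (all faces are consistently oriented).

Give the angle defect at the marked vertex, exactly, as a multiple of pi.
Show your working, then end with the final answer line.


Sum of corner angles at P4: (15/8)*pi
defect = 2*pi - (15/8)*pi

Answer: defect(P4) = pi/8


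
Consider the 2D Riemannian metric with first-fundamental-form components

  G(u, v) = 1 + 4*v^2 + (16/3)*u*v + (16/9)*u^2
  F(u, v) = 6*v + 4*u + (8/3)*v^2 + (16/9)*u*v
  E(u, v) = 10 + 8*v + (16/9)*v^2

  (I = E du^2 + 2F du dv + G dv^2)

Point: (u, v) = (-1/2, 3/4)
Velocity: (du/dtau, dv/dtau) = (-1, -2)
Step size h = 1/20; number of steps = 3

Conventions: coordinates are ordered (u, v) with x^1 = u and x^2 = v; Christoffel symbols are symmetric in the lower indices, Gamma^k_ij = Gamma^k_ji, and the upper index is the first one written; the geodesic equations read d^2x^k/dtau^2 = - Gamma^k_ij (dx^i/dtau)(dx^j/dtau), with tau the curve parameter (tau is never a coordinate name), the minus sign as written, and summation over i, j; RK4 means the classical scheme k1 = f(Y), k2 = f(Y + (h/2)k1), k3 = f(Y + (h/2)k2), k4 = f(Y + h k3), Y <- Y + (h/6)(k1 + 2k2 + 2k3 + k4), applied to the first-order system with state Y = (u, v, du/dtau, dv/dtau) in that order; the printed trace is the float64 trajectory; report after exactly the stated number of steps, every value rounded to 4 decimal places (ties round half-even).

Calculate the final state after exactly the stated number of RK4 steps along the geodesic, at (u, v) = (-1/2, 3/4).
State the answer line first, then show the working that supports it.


Answer: u = -0.6889, v = 0.4446, du/dtau = -1.5532, dv/dtau = -2.0553

f(Y) = (du/dtau, dv/dtau, -Gamma^u_ij Y'^i Y'^j, -Gamma^v_ij Y'^i Y'^j) with the Gammas evaluated at the stage position; h = 0.050000; intermediate values shown to 6 dp
step 0: u = -0.5000, v = 0.7500, du/dtau = -1.0000, dv/dtau = -2.0000
step 1:
  k1: at (u, v) = (-0.500000, 0.750000), (du/dtau, dv/dtau) = (-1.000000, -2.000000); Gamma_uuu = 0.000000, Gamma_uuv = 0.301413, Gamma_uvv = 0.452119, Gamma_vuu = 0.000000, Gamma_vuv = 0.062794, Gamma_vvv = 0.094192; k1 = (-1.000000, -2.000000, -3.014129, -0.627943)
  k2: at (u, v) = (-0.525000, 0.700000), (du/dtau, dv/dtau) = (-1.075353, -2.015699); Gamma_uuu = 0.000000, Gamma_uuv = 0.309204, Gamma_uvv = 0.463806, Gamma_vuu = 0.000000, Gamma_vuv = 0.055028, Gamma_vvv = 0.082542; k2 = (-1.075353, -2.015699, -3.224917, -0.573926)
  k3: at (u, v) = (-0.526884, 0.699608), (du/dtau, dv/dtau) = (-1.080623, -2.014348); Gamma_uuu = 0.000000, Gamma_uuv = 0.309322, Gamma_uvv = 0.463983, Gamma_vuu = 0.000000, Gamma_vuv = 0.054797, Gamma_vvv = 0.082195; k3 = (-1.080623, -2.014348, -3.229290, -0.572074)
  k4: at (u, v) = (-0.554031, 0.649283), (du/dtau, dv/dtau) = (-1.161465, -2.028604); Gamma_uuu = 0.000000, Gamma_uuv = 0.317047, Gamma_uvv = 0.475570, Gamma_vuu = 0.000000, Gamma_vuv = 0.045917, Gamma_vvv = 0.068875; k4 = (-1.161465, -2.028604, -3.451103, -0.499811)
  Y <- Y + (h/6)(k1 + 2k2 + 2k3 + k4): u = -0.5539, v = 0.6493, du/dtau = -1.1614, dv/dtau = -2.0285
step 2:
  k1: at (u, v) = (-0.553945, 0.649261), (du/dtau, dv/dtau) = (-1.161447, -2.028498); Gamma_uuu = 0.000000, Gamma_uuv = 0.317047, Gamma_uvv = 0.475571, Gamma_vuu = 0.000000, Gamma_vuv = 0.045923, Gamma_vvv = 0.068885; k1 = (-1.161447, -2.028498, -3.450804, -0.499835)
  k2: at (u, v) = (-0.582981, 0.598548), (du/dtau, dv/dtau) = (-1.247717, -2.040994); Gamma_uuu = 0.000000, Gamma_uuv = 0.324589, Gamma_uvv = 0.486884, Gamma_vuu = 0.000000, Gamma_vuv = 0.035876, Gamma_vvv = 0.053814; k2 = (-1.247717, -2.040994, -3.681379, -0.406891)
  k3: at (u, v) = (-0.585138, 0.598236), (du/dtau, dv/dtau) = (-1.253482, -2.038670); Gamma_uuu = 0.000000, Gamma_uuv = 0.324680, Gamma_uvv = 0.487021, Gamma_vuu = 0.000000, Gamma_vuv = 0.035591, Gamma_vvv = 0.053386; k3 = (-1.253482, -2.038670, -3.683544, -0.403780)
  k4: at (u, v) = (-0.616619, 0.547327), (du/dtau, dv/dtau) = (-1.345624, -2.048687); Gamma_uuu = 0.000000, Gamma_uuv = 0.331857, Gamma_uvv = 0.497786, Gamma_vuu = 0.000000, Gamma_vuv = 0.024245, Gamma_vvv = 0.036368; k4 = (-1.345624, -2.048687, -3.918970, -0.286319)
  Y <- Y + (h/6)(k1 + 2k2 + 2k3 + k4): u = -0.6165, v = 0.5473, du/dtau = -1.3456, dv/dtau = -2.0486
step 3:
  k1: at (u, v) = (-0.616524, 0.547290), (du/dtau, dv/dtau) = (-1.345611, -2.048560); Gamma_uuu = 0.000000, Gamma_uuv = 0.331860, Gamma_uvv = 0.497791, Gamma_vuu = 0.000000, Gamma_vuv = 0.024251, Gamma_vvv = 0.036376; k1 = (-1.345611, -2.048560, -3.918618, -0.286351)
  k2: at (u, v) = (-0.650164, 0.496076), (du/dtau, dv/dtau) = (-1.443576, -2.055719); Gamma_uuu = 0.000000, Gamma_uuv = 0.338509, Gamma_uvv = 0.507764, Gamma_vuu = 0.000000, Gamma_vuv = 0.011581, Gamma_vvv = 0.017372; k2 = (-1.443576, -2.055719, -4.154914, -0.142149)
  k3: at (u, v) = (-0.652613, 0.495897), (du/dtau, dv/dtau) = (-1.449483, -2.052114); Gamma_uuu = 0.000000, Gamma_uuv = 0.338549, Gamma_uvv = 0.507824, Gamma_vuu = 0.000000, Gamma_vuv = 0.011248, Gamma_vvv = 0.016872; k3 = (-1.449483, -2.052114, -4.152568, -0.137968)
  k4: at (u, v) = (-0.688998, 0.444684), (du/dtau, dv/dtau) = (-1.553239, -2.055459); Gamma_uuu = 0.000000, Gamma_uuv = 0.344399, Gamma_uvv = 0.516599, Gamma_vuu = 0.000000, Gamma_vuv = -0.002808, Gamma_vvv = -0.004212; k4 = (-1.553239, -2.055459, -4.381654, 0.035727)
  Y <- Y + (h/6)(k1 + 2k2 + 2k3 + k4): u = -0.6889, v = 0.4446, du/dtau = -1.5532, dv/dtau = -2.0553


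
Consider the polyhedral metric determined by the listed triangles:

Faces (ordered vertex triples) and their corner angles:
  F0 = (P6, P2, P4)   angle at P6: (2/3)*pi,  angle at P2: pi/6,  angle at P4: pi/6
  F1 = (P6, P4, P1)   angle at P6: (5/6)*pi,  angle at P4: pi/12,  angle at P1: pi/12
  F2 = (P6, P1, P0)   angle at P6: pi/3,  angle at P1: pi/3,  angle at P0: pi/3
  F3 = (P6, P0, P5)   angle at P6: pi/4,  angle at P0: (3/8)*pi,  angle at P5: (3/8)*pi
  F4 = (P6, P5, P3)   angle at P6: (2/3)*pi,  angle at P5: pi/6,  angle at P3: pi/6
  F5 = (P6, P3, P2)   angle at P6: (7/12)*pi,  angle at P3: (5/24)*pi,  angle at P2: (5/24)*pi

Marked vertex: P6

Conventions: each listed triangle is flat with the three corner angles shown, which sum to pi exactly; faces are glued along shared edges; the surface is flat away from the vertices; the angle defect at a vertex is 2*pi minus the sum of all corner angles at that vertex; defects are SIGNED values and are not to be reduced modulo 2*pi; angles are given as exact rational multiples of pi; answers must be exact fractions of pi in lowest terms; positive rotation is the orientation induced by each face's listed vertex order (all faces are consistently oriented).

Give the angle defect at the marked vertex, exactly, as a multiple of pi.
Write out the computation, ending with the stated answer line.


Sum of corner angles at P6: (10/3)*pi
defect = 2*pi - (10/3)*pi

Answer: defect(P6) = (-4/3)*pi


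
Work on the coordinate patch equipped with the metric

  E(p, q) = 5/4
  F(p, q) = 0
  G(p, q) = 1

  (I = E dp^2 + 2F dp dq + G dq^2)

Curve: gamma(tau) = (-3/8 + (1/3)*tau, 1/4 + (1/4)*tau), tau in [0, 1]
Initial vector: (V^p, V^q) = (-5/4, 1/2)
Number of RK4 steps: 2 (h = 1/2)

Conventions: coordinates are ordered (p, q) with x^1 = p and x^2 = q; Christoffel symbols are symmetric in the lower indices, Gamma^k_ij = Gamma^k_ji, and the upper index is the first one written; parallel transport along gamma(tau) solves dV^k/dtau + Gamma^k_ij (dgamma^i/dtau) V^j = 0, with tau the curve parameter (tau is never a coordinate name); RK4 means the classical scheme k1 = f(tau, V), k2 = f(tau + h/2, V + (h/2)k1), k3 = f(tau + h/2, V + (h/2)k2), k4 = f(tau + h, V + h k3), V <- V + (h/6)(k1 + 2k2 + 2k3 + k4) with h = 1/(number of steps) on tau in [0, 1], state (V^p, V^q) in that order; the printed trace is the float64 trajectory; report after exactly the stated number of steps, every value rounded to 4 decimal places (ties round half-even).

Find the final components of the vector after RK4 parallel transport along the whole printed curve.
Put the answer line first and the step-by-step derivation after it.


Answer: V^p = -1.2500, V^q = 0.5000

gamma'(tau) = (1/3, 1/4); f(tau, V)^k = -Gamma^k_ij(gamma(tau)) gamma'^i(tau) V^j; h = 1/2; intermediate values shown to 6 dp
curve data and Christoffel symbols at the stage parameters:
  tau = 0.000000: gamma = (-0.375000, 0.250000), gamma' = (0.333333, 0.250000); Gamma_ppp = 0.000000, Gamma_ppq = 0.000000, Gamma_pqq = 0.000000, Gamma_qpp = 0.000000, Gamma_qpq = 0.000000, Gamma_qqq = 0.000000
  tau = 0.250000: gamma = (-0.291667, 0.312500), gamma' = (0.333333, 0.250000); Gamma_ppp = 0.000000, Gamma_ppq = 0.000000, Gamma_pqq = 0.000000, Gamma_qpp = 0.000000, Gamma_qpq = 0.000000, Gamma_qqq = 0.000000
  tau = 0.500000: gamma = (-0.208333, 0.375000), gamma' = (0.333333, 0.250000); Gamma_ppp = 0.000000, Gamma_ppq = 0.000000, Gamma_pqq = 0.000000, Gamma_qpp = 0.000000, Gamma_qpq = 0.000000, Gamma_qqq = 0.000000
  tau = 0.750000: gamma = (-0.125000, 0.437500), gamma' = (0.333333, 0.250000); Gamma_ppp = 0.000000, Gamma_ppq = 0.000000, Gamma_pqq = 0.000000, Gamma_qpp = 0.000000, Gamma_qpq = 0.000000, Gamma_qqq = 0.000000
  tau = 1.000000: gamma = (-0.041667, 0.500000), gamma' = (0.333333, 0.250000); Gamma_ppp = 0.000000, Gamma_ppq = 0.000000, Gamma_pqq = 0.000000, Gamma_qpp = 0.000000, Gamma_qpq = 0.000000, Gamma_qqq = 0.000000
step 0: V^p = -1.2500, V^q = 0.5000
step 1: k1 = (0.000000, 0.000000), k2 = (0.000000, 0.000000), k3 = (0.000000, 0.000000), k4 = (0.000000, 0.000000); V <- V + (h/6)(k1 + 2k2 + 2k3 + k4): V^p = -1.2500, V^q = 0.5000
step 2: k1 = (0.000000, 0.000000), k2 = (0.000000, 0.000000), k3 = (0.000000, 0.000000), k4 = (0.000000, 0.000000); V <- V + (h/6)(k1 + 2k2 + 2k3 + k4): V^p = -1.2500, V^q = 0.5000


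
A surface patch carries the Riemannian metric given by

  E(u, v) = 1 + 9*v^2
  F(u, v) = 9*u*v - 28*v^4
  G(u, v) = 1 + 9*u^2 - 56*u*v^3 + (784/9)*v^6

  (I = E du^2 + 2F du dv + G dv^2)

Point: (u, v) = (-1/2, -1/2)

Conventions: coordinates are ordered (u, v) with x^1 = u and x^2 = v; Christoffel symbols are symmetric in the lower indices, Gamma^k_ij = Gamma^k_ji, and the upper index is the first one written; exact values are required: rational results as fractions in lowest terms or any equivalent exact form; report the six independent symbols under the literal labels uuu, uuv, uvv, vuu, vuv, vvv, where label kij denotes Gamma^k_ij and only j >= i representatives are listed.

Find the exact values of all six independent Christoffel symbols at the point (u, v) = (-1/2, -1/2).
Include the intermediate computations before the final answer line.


E = 13/4, F = 1/2, G = 10/9 at the point
E_u = 0, E_v = -9, F_u = -9/2, F_v = 19/2, G_u = -2, G_v = 14/3
EG - F^2 = 121/36;  g^inv = (36/121) * [[10/9, -1/2], [-1/2, 13/4]]
first-kind symbols [ij,l] = (1/2)(d_i g_jl + d_j g_il - d_l g_ij): [uu,u] = E_u/2 = 0, [uu,v] = F_u - E_v/2 = 0, [uv,u] = E_v/2 = -9/2, [uv,v] = G_u/2 = -1, [vv,u] = F_v - G_u/2 = 21/2, [vv,v] = G_v/2 = 7/3
Gamma^u_ij = (G*[ij,u] - F*[ij,v])/(EG - F^2), Gamma^v_ij = (E*[ij,v] - F*[ij,u])/(EG - F^2)

Answer: Gamma_uuu = 0, Gamma_uuv = -162/121, Gamma_uvv = 378/121, Gamma_vuu = 0, Gamma_vuv = -36/121, Gamma_vvv = 84/121


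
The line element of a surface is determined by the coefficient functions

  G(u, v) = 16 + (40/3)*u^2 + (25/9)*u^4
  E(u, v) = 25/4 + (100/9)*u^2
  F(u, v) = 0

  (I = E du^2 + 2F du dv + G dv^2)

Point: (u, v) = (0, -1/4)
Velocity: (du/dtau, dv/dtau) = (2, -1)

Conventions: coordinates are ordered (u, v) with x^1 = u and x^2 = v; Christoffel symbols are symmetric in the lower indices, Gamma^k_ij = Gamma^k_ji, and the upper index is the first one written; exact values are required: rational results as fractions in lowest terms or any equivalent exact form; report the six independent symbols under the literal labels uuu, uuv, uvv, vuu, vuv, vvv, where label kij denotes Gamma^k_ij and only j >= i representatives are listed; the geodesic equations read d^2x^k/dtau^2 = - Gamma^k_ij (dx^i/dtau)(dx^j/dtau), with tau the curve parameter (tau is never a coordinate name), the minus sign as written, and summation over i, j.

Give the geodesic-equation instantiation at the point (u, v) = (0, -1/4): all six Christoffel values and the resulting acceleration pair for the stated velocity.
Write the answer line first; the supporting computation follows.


Answer: Gamma_uuu = 0, Gamma_uuv = 0, Gamma_uvv = 0, Gamma_vuu = 0, Gamma_vuv = 0, Gamma_vvv = 0; accelerations (d^2u/dtau^2, d^2v/dtau^2) = (0, 0)

E = 25/4, F = 0, G = 16 at the point
E_u = 0, E_v = 0, F_u = 0, F_v = 0, G_u = 0, G_v = 0
EG - F^2 = 100;  g^inv = (1/100) * [[16, 0], [0, 25/4]]
first-kind symbols [ij,l] = (1/2)(d_i g_jl + d_j g_il - d_l g_ij): [uu,u] = E_u/2 = 0, [uu,v] = F_u - E_v/2 = 0, [uv,u] = E_v/2 = 0, [uv,v] = G_u/2 = 0, [vv,u] = F_v - G_u/2 = 0, [vv,v] = G_v/2 = 0
Gamma^u_ij = (G*[ij,u] - F*[ij,v])/(EG - F^2), Gamma^v_ij = (E*[ij,v] - F*[ij,u])/(EG - F^2)
Gamma_uuu = 0, Gamma_uuv = 0, Gamma_uvv = 0, Gamma_vuu = 0, Gamma_vuv = 0, Gamma_vvv = 0
d^2u/dtau^2 = -(Gamma_uuu*(2)^2 + 2*Gamma_uuv*(2)*(-1) + Gamma_uvv*(-1)^2) = 0
d^2v/dtau^2 = -(Gamma_vuu*(2)^2 + 2*Gamma_vuv*(2)*(-1) + Gamma_vvv*(-1)^2) = 0


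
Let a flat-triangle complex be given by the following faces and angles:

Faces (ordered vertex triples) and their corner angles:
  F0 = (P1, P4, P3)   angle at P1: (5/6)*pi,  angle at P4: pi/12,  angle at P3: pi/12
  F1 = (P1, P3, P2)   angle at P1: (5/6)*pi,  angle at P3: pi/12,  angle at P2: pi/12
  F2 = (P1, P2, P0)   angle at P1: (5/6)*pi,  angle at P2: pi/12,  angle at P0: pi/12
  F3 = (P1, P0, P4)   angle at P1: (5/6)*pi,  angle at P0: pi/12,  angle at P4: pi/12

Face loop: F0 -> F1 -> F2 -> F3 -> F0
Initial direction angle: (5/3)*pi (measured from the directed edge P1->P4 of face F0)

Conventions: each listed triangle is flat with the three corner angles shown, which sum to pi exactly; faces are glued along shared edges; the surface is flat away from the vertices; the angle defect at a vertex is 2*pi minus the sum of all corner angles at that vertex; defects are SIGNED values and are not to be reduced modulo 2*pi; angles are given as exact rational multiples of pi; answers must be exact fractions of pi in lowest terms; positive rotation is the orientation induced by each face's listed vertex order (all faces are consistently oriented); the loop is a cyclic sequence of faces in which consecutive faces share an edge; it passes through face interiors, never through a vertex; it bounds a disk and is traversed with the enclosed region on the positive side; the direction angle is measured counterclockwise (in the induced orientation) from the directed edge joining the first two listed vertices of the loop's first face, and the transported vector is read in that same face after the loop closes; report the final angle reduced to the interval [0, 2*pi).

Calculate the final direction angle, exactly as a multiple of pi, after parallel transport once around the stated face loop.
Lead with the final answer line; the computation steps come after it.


Answer: final direction angle = pi/3

enclosed vertex P1: corner angles sum to (10/3)*pi, defect = 2*pi - (10/3)*pi = (-4/3)*pi
summing the enclosed defects onto the initial angle, mod 2*pi in the induced orientation:
final angle = (5/3)*pi - (4/3)*pi = pi/3 (mod 2*pi)


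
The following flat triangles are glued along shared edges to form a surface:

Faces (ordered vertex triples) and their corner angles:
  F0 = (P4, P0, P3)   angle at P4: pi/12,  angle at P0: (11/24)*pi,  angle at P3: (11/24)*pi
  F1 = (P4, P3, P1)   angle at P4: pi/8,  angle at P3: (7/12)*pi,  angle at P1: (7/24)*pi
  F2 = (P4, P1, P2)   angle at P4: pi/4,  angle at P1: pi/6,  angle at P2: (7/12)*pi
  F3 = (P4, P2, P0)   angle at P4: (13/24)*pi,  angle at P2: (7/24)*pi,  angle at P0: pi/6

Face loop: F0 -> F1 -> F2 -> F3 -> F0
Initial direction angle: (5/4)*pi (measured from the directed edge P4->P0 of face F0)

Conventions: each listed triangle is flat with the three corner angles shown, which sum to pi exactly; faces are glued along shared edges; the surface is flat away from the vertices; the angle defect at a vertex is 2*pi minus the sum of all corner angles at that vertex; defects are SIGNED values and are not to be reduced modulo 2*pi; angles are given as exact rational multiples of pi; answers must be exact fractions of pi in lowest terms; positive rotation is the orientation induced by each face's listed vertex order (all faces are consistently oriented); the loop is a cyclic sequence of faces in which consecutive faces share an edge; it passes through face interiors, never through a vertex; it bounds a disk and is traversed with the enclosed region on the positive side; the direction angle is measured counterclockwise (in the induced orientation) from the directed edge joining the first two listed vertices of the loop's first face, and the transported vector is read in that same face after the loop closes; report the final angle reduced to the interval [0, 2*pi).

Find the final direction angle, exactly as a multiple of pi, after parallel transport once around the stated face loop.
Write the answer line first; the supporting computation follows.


Answer: final direction angle = pi/4

enclosed vertex P4: corner angles sum to pi, defect = 2*pi - pi = pi
by Gauss-Bonnet the loop rotates the vector by the enclosed defect sum (positive orientation, mod 2*pi)
final angle = (5/4)*pi + pi = pi/4 (mod 2*pi)


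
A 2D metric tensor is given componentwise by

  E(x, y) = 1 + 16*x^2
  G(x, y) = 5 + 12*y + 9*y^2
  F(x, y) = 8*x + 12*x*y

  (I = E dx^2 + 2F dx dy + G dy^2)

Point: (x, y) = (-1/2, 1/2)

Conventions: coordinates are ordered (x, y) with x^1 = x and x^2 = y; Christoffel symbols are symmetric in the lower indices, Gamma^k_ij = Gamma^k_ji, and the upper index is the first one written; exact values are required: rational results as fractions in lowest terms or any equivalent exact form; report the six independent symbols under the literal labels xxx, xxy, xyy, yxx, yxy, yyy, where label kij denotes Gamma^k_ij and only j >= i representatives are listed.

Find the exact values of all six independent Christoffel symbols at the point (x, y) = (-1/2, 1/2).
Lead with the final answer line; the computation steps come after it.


Answer: Gamma_xxx = -32/69, Gamma_xxy = 0, Gamma_xyy = -8/23, Gamma_yxx = 56/69, Gamma_yxy = 0, Gamma_yyy = 14/23

E = 5, F = -7, G = 53/4 at the point
E_x = -16, E_y = 0, F_x = 14, F_y = -6, G_x = 0, G_y = 21
EG - F^2 = 69/4;  g^inv = (4/69) * [[53/4, 7], [7, 5]]
first-kind symbols [ij,l] = (1/2)(d_i g_jl + d_j g_il - d_l g_ij): [xx,x] = E_x/2 = -8, [xx,y] = F_x - E_y/2 = 14, [xy,x] = E_y/2 = 0, [xy,y] = G_x/2 = 0, [yy,x] = F_y - G_x/2 = -6, [yy,y] = G_y/2 = 21/2
Gamma^x_ij = (G*[ij,x] - F*[ij,y])/(EG - F^2), Gamma^y_ij = (E*[ij,y] - F*[ij,x])/(EG - F^2)


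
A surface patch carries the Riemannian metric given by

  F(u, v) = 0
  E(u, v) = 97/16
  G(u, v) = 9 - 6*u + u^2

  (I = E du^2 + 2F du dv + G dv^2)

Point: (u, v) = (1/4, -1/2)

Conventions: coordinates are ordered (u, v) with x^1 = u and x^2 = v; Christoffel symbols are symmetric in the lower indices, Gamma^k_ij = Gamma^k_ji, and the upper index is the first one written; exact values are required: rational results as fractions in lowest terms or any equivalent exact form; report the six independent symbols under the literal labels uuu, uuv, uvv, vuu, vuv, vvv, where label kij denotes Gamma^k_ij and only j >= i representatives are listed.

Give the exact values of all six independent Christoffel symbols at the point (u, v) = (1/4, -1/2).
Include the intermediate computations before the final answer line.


E = 97/16, F = 0, G = 121/16 at the point
E_u = 0, E_v = 0, F_u = 0, F_v = 0, G_u = -11/2, G_v = 0
EG - F^2 = 11737/256;  g^inv = (256/11737) * [[121/16, 0], [0, 97/16]]
first-kind symbols [ij,l] = (1/2)(d_i g_jl + d_j g_il - d_l g_ij): [uu,u] = E_u/2 = 0, [uu,v] = F_u - E_v/2 = 0, [uv,u] = E_v/2 = 0, [uv,v] = G_u/2 = -11/4, [vv,u] = F_v - G_u/2 = 11/4, [vv,v] = G_v/2 = 0
Gamma^u_ij = (G*[ij,u] - F*[ij,v])/(EG - F^2), Gamma^v_ij = (E*[ij,v] - F*[ij,u])/(EG - F^2)

Answer: Gamma_uuu = 0, Gamma_uuv = 0, Gamma_uvv = 44/97, Gamma_vuu = 0, Gamma_vuv = -4/11, Gamma_vvv = 0


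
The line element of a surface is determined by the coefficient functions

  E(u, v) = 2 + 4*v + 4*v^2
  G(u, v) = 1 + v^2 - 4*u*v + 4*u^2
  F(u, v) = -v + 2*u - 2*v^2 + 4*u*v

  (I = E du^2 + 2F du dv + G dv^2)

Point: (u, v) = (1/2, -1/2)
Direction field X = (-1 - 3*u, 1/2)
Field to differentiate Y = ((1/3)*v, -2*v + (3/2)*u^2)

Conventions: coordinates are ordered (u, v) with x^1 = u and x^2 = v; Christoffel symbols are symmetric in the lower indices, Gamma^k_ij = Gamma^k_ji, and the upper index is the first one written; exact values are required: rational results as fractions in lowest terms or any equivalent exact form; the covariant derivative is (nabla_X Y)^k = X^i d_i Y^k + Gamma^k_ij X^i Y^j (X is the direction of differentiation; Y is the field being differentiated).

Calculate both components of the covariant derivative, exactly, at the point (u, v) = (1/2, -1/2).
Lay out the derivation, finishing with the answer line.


E = 1, F = 0, G = 13/4 at the point
E_u = 0, E_v = 0, F_u = 0, F_v = 3, G_u = 6, G_v = -3
EG - F^2 = 13/4;  g^inv = (4/13) * [[13/4, 0], [0, 1]]
first-kind symbols [ij,l] = (1/2)(d_i g_jl + d_j g_il - d_l g_ij): [uu,u] = E_u/2 = 0, [uu,v] = F_u - E_v/2 = 0, [uv,u] = E_v/2 = 0, [uv,v] = G_u/2 = 3, [vv,u] = F_v - G_u/2 = 0, [vv,v] = G_v/2 = -3/2
Gamma^u_ij = (G*[ij,u] - F*[ij,v])/(EG - F^2), Gamma^v_ij = (E*[ij,v] - F*[ij,u])/(EG - F^2)
Gamma_uuu = 0, Gamma_uuv = 0, Gamma_uvv = 0, Gamma_vuu = 0, Gamma_vuv = 12/13, Gamma_vvv = -6/13
X = (-5/2, 1/2), Y = (-1/6, 11/8) at the point

Answer: (nabla_X Y)^u = 1/6, (nabla_X Y)^v = -865/104


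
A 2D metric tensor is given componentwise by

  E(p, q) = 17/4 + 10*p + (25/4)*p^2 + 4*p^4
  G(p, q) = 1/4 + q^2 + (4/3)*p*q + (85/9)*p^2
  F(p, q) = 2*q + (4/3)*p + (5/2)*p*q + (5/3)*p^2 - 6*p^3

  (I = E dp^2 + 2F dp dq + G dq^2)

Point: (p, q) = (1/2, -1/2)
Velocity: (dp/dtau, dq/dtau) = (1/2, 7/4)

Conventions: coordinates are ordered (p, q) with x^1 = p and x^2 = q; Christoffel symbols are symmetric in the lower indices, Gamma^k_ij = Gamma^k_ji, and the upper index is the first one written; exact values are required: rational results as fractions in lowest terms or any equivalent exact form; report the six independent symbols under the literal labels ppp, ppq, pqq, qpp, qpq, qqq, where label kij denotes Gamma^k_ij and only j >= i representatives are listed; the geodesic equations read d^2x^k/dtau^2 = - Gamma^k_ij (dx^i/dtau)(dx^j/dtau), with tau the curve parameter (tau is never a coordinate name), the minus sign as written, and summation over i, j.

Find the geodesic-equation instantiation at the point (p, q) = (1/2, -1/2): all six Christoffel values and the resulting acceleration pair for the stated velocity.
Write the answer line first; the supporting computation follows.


Answer: Gamma_ppp = 5620/7573, Gamma_ppq = 4898/22719, Gamma_pqq = -8020/68157, Gamma_qpp = -5367/7573, Gamma_qpq = 13983/7573, Gamma_qqq = -2864/22719; accelerations (d^2p/dtau^2, d^2q/dtau^2) = (-55193/272628, -121229/45438)

E = 177/16, F = -31/24, G = 91/36 at the point
E_p = 73/4, E_q = 0, F_p = -11/4, F_q = 13/4, G_p = 79/9, G_q = -1/3
EG - F^2 = 7573/288;  g^inv = (288/7573) * [[91/36, 31/24], [31/24, 177/16]]
first-kind symbols [ij,l] = (1/2)(d_i g_jl + d_j g_il - d_l g_ij): [pp,p] = E_p/2 = 73/8, [pp,q] = F_p - E_q/2 = -11/4, [pq,p] = E_q/2 = 0, [pq,q] = G_p/2 = 79/18, [qq,p] = F_q - G_p/2 = -41/36, [qq,q] = G_q/2 = -1/6
Gamma^p_ij = (G*[ij,p] - F*[ij,q])/(EG - F^2), Gamma^q_ij = (E*[ij,q] - F*[ij,p])/(EG - F^2)
Gamma_ppp = 5620/7573, Gamma_ppq = 4898/22719, Gamma_pqq = -8020/68157, Gamma_qpp = -5367/7573, Gamma_qpq = 13983/7573, Gamma_qqq = -2864/22719
d^2p/dtau^2 = -(Gamma_ppp*(1/2)^2 + 2*Gamma_ppq*(1/2)*(7/4) + Gamma_pqq*(7/4)^2) = -55193/272628
d^2q/dtau^2 = -(Gamma_qpp*(1/2)^2 + 2*Gamma_qpq*(1/2)*(7/4) + Gamma_qqq*(7/4)^2) = -121229/45438


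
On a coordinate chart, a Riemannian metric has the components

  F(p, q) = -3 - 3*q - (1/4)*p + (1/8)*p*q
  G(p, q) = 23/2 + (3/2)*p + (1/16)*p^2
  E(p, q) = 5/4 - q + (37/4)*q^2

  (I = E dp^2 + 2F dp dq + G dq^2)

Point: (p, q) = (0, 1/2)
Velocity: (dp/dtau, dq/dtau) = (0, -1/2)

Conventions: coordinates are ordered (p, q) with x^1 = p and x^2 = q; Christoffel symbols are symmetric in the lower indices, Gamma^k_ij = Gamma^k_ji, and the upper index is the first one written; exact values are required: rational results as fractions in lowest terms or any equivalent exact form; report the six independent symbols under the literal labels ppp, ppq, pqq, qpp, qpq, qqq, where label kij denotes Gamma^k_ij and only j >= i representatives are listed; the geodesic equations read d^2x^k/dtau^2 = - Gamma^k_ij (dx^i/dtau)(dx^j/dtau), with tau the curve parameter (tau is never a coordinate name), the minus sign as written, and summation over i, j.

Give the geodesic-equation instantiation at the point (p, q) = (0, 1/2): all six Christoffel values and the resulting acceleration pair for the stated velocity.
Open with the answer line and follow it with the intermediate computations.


Answer: Gamma_ppp = -621/479, Gamma_ppq = 1626/479, Gamma_pqq = -1380/479, Gamma_qpp = -3381/3832, Gamma_qpq = 1335/958, Gamma_qqq = -540/479; accelerations (d^2p/dtau^2, d^2q/dtau^2) = (345/479, 135/479)

E = 49/16, F = -9/2, G = 23/2 at the point
E_p = 0, E_q = 33/4, F_p = -3/16, F_q = -3, G_p = 3/2, G_q = 0
EG - F^2 = 479/32;  g^inv = (32/479) * [[23/2, 9/2], [9/2, 49/16]]
first-kind symbols [ij,l] = (1/2)(d_i g_jl + d_j g_il - d_l g_ij): [pp,p] = E_p/2 = 0, [pp,q] = F_p - E_q/2 = -69/16, [pq,p] = E_q/2 = 33/8, [pq,q] = G_p/2 = 3/4, [qq,p] = F_q - G_p/2 = -15/4, [qq,q] = G_q/2 = 0
Gamma^p_ij = (G*[ij,p] - F*[ij,q])/(EG - F^2), Gamma^q_ij = (E*[ij,q] - F*[ij,p])/(EG - F^2)
Gamma_ppp = -621/479, Gamma_ppq = 1626/479, Gamma_pqq = -1380/479, Gamma_qpp = -3381/3832, Gamma_qpq = 1335/958, Gamma_qqq = -540/479
d^2p/dtau^2 = -(Gamma_ppp*(0)^2 + 2*Gamma_ppq*(0)*(-1/2) + Gamma_pqq*(-1/2)^2) = 345/479
d^2q/dtau^2 = -(Gamma_qpp*(0)^2 + 2*Gamma_qpq*(0)*(-1/2) + Gamma_qqq*(-1/2)^2) = 135/479


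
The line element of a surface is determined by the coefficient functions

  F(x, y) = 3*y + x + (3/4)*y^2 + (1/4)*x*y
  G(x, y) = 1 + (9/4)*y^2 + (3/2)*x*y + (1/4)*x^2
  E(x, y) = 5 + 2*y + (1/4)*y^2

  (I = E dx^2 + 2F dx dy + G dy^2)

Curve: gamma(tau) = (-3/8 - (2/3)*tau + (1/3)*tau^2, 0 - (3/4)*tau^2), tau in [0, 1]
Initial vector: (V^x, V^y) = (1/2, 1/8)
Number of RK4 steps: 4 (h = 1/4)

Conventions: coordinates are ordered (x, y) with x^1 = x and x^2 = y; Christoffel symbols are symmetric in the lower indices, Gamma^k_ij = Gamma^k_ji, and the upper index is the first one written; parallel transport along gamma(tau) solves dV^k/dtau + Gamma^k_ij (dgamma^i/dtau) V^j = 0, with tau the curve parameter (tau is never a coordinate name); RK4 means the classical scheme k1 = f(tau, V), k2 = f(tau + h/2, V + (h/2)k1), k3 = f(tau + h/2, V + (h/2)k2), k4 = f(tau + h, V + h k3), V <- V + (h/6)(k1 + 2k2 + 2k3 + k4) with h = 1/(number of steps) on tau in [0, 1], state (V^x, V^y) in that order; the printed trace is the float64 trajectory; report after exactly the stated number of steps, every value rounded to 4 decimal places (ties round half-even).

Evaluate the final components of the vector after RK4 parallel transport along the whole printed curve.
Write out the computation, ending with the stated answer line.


gamma'(tau) = (-2/3 + (2/3)*tau, -(3/2)*tau); f(tau, V)^k = -Gamma^k_ij(gamma(tau)) gamma'^i(tau) V^j; h = 1/4; intermediate values shown to 6 dp
curve data and Christoffel symbols at the stage parameters:
  tau = 0.000000: gamma = (-0.375000, 0.000000), gamma' = (-0.666667, 0.000000); Gamma_xxx = 0.000000, Gamma_xxy = 0.198604, Gamma_xyy = 0.595811, Gamma_yxx = 0.000000, Gamma_yxy = -0.018619, Gamma_yyy = -0.055857
  tau = 0.125000: gamma = (-0.453125, -0.011719), gamma' = (-0.583333, -0.187500); Gamma_xxx = 0.000000, Gamma_xxy = 0.197981, Gamma_xyy = 0.593942, Gamma_yxx = 0.000000, Gamma_yxy = -0.024239, Gamma_yyy = -0.072716
  tau = 0.250000: gamma = (-0.520833, -0.046875), gamma' = (-0.500000, -0.375000); Gamma_xxx = 0.000000, Gamma_xxy = 0.197019, Gamma_xyy = 0.591056, Gamma_yxx = 0.000000, Gamma_yxy = -0.032966, Gamma_yyy = -0.098899
  tau = 0.375000: gamma = (-0.578125, -0.105469), gamma' = (-0.416667, -0.562500); Gamma_xxx = 0.000000, Gamma_xxy = 0.195043, Gamma_xyy = 0.585129, Gamma_yxx = 0.000000, Gamma_yxy = -0.044799, Gamma_yyy = -0.134398
  tau = 0.500000: gamma = (-0.625000, -0.187500), gamma' = (-0.333333, -0.750000); Gamma_xxx = 0.000000, Gamma_xxy = 0.191148, Gamma_xyy = 0.573443, Gamma_yxx = 0.000000, Gamma_yxy = -0.059538, Gamma_yyy = -0.178613
  tau = 0.625000: gamma = (-0.661458, -0.292969), gamma' = (-0.250000, -0.937500); Gamma_xxx = 0.000000, Gamma_xxy = 0.184294, Gamma_xyy = 0.552881, Gamma_yxx = 0.000000, Gamma_yxy = -0.076579, Gamma_yyy = -0.229736
  tau = 0.750000: gamma = (-0.687500, -0.421875), gamma' = (-0.166667, -1.125000); Gamma_xxx = 0.000000, Gamma_xxy = 0.173546, Gamma_xyy = 0.520639, Gamma_yxx = 0.000000, Gamma_yxy = -0.094731, Gamma_yyy = -0.284192
  tau = 0.875000: gamma = (-0.703125, -0.574219), gamma' = (-0.083333, -1.312500); Gamma_xxx = 0.000000, Gamma_xxy = 0.158451, Gamma_xyy = 0.475354, Gamma_yxx = 0.000000, Gamma_yxy = -0.112199, Gamma_yyy = -0.336596
  tau = 1.000000: gamma = (-0.708333, -0.750000), gamma' = (0.000000, -1.500000); Gamma_xxx = 0.000000, Gamma_xxy = 0.139400, Gamma_xyy = 0.418199, Gamma_yxx = 0.000000, Gamma_yxy = -0.126890, Gamma_yyy = -0.380669
step 0: V^x = 0.5000, V^y = 0.1250
step 1: k1 = (0.016550, -0.001552), k2 = (0.046950, -0.005748), k3 = (0.046972, -0.005751), k4 = (0.077368, -0.012946); V <- V + (h/6)(k1 + 2k2 + 2k3 + k4): V^x = 0.5117, V^y = 0.1234
step 2: k1 = (0.077328, -0.012939), k2 = (0.107200, -0.024623), k3 = (0.107010, -0.024579), k4 = (0.135118, -0.042086); V <- V + (h/6)(k1 + 2k2 + 2k3 + k4): V^x = 0.5384, V^y = 0.1170
step 3: k1 = (0.134988, -0.042045), k2 = (0.159039, -0.066085), k3 = (0.157862, -0.065596), k4 = (0.174692, -0.095356); V <- V + (h/6)(k1 + 2k2 + 2k3 + k4): V^x = 0.5778, V^y = 0.1003
step 4: k1 = (0.174478, -0.095239), k2 = (0.181037, -0.128191), k3 = (0.178583, -0.126454), k4 = (0.173260, -0.157711); V <- V + (h/6)(k1 + 2k2 + 2k3 + k4): V^x = 0.6222, V^y = 0.0686

Answer: V^x = 0.6222, V^y = 0.0686
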